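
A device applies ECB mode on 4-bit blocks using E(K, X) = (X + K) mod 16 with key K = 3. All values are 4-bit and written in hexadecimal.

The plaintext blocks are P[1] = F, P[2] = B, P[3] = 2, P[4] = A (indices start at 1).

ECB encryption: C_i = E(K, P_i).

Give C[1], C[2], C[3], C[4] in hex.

C[1] = 2, C[2] = E, C[3] = 5, C[4] = D

C[1]: E(K, F) = 2.
C[2]: E(K, B) = E.
C[3]: E(K, 2) = 5.
C[4]: E(K, A) = D.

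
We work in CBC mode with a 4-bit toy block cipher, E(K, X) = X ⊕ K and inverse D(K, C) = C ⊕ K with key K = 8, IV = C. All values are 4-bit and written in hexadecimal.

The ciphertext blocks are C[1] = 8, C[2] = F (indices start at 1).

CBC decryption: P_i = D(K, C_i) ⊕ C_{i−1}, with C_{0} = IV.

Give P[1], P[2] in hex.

P[1]: D(K, 8) = 0; 0 ⊕ C = C.
P[2]: D(K, F) = 7; 7 ⊕ 8 = F.

P[1] = C, P[2] = F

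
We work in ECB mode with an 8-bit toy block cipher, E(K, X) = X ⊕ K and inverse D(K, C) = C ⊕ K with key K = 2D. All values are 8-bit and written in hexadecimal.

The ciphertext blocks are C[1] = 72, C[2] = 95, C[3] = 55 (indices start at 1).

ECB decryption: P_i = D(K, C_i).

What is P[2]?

P[2] = B8

P[2]: D(K, 95) = B8.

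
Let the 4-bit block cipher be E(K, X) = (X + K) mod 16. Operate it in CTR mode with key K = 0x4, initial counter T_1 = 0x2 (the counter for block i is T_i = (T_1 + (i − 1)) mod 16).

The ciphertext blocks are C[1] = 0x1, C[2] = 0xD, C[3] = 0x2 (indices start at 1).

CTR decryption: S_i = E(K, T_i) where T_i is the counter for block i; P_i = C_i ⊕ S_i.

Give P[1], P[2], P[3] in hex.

P[1]: T = 0x2, S = E(K, T) = 0x6; 0x1 ⊕ 0x6 = 0x7.
P[2]: T = 0x3, S = E(K, T) = 0x7; 0xD ⊕ 0x7 = 0xA.
P[3]: T = 0x4, S = E(K, T) = 0x8; 0x2 ⊕ 0x8 = 0xA.

P[1] = 0x7, P[2] = 0xA, P[3] = 0xA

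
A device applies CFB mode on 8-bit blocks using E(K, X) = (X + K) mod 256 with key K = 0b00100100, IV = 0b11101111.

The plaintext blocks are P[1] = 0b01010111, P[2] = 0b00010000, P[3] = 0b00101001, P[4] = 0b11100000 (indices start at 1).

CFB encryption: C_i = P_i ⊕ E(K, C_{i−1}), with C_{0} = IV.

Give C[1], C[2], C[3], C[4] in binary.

C[1] = 0b01000100, C[2] = 0b01111000, C[3] = 0b10110101, C[4] = 0b00111001

C[1]: E(K, 0b11101111) = 0b00010011; 0b01010111 ⊕ 0b00010011 = 0b01000100.
C[2]: E(K, 0b01000100) = 0b01101000; 0b00010000 ⊕ 0b01101000 = 0b01111000.
C[3]: E(K, 0b01111000) = 0b10011100; 0b00101001 ⊕ 0b10011100 = 0b10110101.
C[4]: E(K, 0b10110101) = 0b11011001; 0b11100000 ⊕ 0b11011001 = 0b00111001.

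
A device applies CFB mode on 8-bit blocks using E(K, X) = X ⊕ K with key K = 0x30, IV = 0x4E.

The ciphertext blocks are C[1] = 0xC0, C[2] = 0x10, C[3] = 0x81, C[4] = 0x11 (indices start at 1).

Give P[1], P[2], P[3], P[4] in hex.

P[1] = 0xBE, P[2] = 0xE0, P[3] = 0xA1, P[4] = 0xA0

CFB decryption: P_i = C_i ⊕ E(K, C_{i−1}), with C_{0} = IV.
P[1]: E(K, 0x4E) = 0x7E; 0xC0 ⊕ 0x7E = 0xBE.
P[2]: E(K, 0xC0) = 0xF0; 0x10 ⊕ 0xF0 = 0xE0.
P[3]: E(K, 0x10) = 0x20; 0x81 ⊕ 0x20 = 0xA1.
P[4]: E(K, 0x81) = 0xB1; 0x11 ⊕ 0xB1 = 0xA0.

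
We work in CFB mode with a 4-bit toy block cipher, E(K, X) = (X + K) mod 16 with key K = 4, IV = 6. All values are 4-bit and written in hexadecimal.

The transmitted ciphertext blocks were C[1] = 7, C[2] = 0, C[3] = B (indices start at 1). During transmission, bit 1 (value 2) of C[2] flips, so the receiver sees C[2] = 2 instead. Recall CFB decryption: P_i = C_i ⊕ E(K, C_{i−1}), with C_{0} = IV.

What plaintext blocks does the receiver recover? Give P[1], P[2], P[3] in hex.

P[1] = D, P[2] = 9, P[3] = D

Only C[2] changed, to 2. In CFB, a change in C_i flips the same bit in P_i and garbles P_{i+1}. Decrypting the received ciphertext:
P[1]: E(K, 6) = A; 7 ⊕ A = D.
P[2]: E(K, 7) = B; 2 ⊕ B = 9.
P[3]: E(K, 2) = 6; B ⊕ 6 = D.
Blocks that differ from the original plaintext: P[2], P[3].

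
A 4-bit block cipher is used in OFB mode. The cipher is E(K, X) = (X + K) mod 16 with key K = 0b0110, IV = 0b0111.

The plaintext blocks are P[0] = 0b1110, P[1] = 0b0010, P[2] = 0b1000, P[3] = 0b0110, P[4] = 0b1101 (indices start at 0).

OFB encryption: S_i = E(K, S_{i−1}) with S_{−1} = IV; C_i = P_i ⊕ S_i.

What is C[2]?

C[2] = 0b0001

C[0]: S = E(K, 0b0111) = 0b1101; 0b1110 ⊕ 0b1101 = 0b0011.
C[1]: S = E(K, 0b1101) = 0b0011; 0b0010 ⊕ 0b0011 = 0b0001.
C[2]: S = E(K, 0b0011) = 0b1001; 0b1000 ⊕ 0b1001 = 0b0001.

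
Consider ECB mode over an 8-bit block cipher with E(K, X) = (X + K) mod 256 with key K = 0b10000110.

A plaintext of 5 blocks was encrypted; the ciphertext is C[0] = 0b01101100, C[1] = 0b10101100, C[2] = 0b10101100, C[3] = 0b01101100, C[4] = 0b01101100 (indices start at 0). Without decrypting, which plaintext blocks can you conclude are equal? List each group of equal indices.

P[0] = P[3] = P[4]; P[1] = P[2]

ECB encrypts each block independently with the same key, so equal ciphertext blocks imply equal plaintext blocks.
C[0] = C[3] = C[4] = 0b01101100, so P[0] = P[3] = P[4].
C[1] = C[2] = 0b10101100, so P[1] = P[2].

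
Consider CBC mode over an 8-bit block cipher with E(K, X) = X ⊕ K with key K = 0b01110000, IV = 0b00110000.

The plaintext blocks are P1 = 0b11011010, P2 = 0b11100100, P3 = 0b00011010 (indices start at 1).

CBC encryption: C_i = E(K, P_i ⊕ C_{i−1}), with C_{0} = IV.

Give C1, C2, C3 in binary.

C1: P1 ⊕ 0b00110000 = 0b11101010; E(K, 0b11101010) = 0b10011010.
C2: P2 ⊕ 0b10011010 = 0b01111110; E(K, 0b01111110) = 0b00001110.
C3: P3 ⊕ 0b00001110 = 0b00010100; E(K, 0b00010100) = 0b01100100.

C1 = 0b10011010, C2 = 0b00001110, C3 = 0b01100100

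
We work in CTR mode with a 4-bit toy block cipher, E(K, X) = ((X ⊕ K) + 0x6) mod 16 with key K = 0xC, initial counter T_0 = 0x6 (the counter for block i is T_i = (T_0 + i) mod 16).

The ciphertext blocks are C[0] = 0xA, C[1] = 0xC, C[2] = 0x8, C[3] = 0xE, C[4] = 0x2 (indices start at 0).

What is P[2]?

CTR decryption: S_i = E(K, T_i) where T_i is the counter for block i; P_i = C_i ⊕ S_i.
P[2]: T = 0x8, S = E(K, T) = 0xA; 0x8 ⊕ 0xA = 0x2.

P[2] = 0x2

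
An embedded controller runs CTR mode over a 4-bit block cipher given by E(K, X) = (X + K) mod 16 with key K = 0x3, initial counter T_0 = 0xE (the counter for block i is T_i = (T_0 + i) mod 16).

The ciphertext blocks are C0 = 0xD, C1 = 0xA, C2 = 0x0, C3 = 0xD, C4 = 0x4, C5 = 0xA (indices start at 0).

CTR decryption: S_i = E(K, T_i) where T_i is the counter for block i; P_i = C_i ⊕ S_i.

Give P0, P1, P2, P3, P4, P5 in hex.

P0 = 0xC, P1 = 0x8, P2 = 0x3, P3 = 0x9, P4 = 0x1, P5 = 0xC

P0: T = 0xE, S = E(K, T) = 0x1; 0xD ⊕ 0x1 = 0xC.
P1: T = 0xF, S = E(K, T) = 0x2; 0xA ⊕ 0x2 = 0x8.
P2: T = 0x0, S = E(K, T) = 0x3; 0x0 ⊕ 0x3 = 0x3.
P3: T = 0x1, S = E(K, T) = 0x4; 0xD ⊕ 0x4 = 0x9.
P4: T = 0x2, S = E(K, T) = 0x5; 0x4 ⊕ 0x5 = 0x1.
P5: T = 0x3, S = E(K, T) = 0x6; 0xA ⊕ 0x6 = 0xC.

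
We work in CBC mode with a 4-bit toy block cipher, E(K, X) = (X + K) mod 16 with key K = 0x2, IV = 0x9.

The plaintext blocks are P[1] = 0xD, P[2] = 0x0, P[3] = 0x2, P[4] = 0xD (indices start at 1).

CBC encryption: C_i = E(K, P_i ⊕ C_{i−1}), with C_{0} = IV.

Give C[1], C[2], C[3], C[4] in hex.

C[1]: P[1] ⊕ 0x9 = 0x4; E(K, 0x4) = 0x6.
C[2]: P[2] ⊕ 0x6 = 0x6; E(K, 0x6) = 0x8.
C[3]: P[3] ⊕ 0x8 = 0xA; E(K, 0xA) = 0xC.
C[4]: P[4] ⊕ 0xC = 0x1; E(K, 0x1) = 0x3.

C[1] = 0x6, C[2] = 0x8, C[3] = 0xC, C[4] = 0x3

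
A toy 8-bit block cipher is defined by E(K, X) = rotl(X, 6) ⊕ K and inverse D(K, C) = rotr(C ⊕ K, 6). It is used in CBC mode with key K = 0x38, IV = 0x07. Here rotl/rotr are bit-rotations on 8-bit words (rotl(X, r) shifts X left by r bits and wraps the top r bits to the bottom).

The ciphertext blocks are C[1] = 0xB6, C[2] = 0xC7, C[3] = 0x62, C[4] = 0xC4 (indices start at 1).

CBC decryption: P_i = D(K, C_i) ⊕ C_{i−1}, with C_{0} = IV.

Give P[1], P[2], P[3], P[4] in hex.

P[1]: D(K, 0xB6) = 0x3A; 0x3A ⊕ 0x07 = 0x3D.
P[2]: D(K, 0xC7) = 0xFF; 0xFF ⊕ 0xB6 = 0x49.
P[3]: D(K, 0x62) = 0x69; 0x69 ⊕ 0xC7 = 0xAE.
P[4]: D(K, 0xC4) = 0xF3; 0xF3 ⊕ 0x62 = 0x91.

P[1] = 0x3D, P[2] = 0x49, P[3] = 0xAE, P[4] = 0x91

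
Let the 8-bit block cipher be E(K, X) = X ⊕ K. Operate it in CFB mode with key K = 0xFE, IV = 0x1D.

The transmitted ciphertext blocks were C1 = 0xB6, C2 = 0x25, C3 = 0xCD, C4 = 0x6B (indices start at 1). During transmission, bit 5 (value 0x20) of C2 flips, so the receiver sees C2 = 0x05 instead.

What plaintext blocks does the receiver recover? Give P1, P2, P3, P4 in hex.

CFB decryption: P_i = C_i ⊕ E(K, C_{i−1}), with C_{0} = IV.
Only C2 changed, to 0x05. In CFB, a change in C_i flips the same bit in P_i and garbles P_{i+1}. Decrypting the received ciphertext:
P1: E(K, 0x1D) = 0xE3; 0xB6 ⊕ 0xE3 = 0x55.
P2: E(K, 0xB6) = 0x48; 0x05 ⊕ 0x48 = 0x4D.
P3: E(K, 0x05) = 0xFB; 0xCD ⊕ 0xFB = 0x36.
P4: E(K, 0xCD) = 0x33; 0x6B ⊕ 0x33 = 0x58.
Blocks that differ from the original plaintext: P2, P3.

P1 = 0x55, P2 = 0x4D, P3 = 0x36, P4 = 0x58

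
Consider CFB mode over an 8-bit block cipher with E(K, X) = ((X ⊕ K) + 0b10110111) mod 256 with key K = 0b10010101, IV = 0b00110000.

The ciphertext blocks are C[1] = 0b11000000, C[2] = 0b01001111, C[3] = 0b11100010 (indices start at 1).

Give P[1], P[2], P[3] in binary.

P[1] = 0b10011100, P[2] = 0b01000011, P[3] = 0b01110011

CFB decryption: P_i = C_i ⊕ E(K, C_{i−1}), with C_{0} = IV.
P[1]: E(K, 0b00110000) = 0b01011100; 0b11000000 ⊕ 0b01011100 = 0b10011100.
P[2]: E(K, 0b11000000) = 0b00001100; 0b01001111 ⊕ 0b00001100 = 0b01000011.
P[3]: E(K, 0b01001111) = 0b10010001; 0b11100010 ⊕ 0b10010001 = 0b01110011.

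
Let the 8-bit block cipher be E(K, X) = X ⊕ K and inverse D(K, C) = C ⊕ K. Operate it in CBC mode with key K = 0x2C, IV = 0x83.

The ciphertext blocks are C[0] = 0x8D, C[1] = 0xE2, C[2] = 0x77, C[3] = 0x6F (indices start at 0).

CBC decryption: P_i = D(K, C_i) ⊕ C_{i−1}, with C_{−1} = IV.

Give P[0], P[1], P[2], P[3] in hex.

P[0]: D(K, 0x8D) = 0xA1; 0xA1 ⊕ 0x83 = 0x22.
P[1]: D(K, 0xE2) = 0xCE; 0xCE ⊕ 0x8D = 0x43.
P[2]: D(K, 0x77) = 0x5B; 0x5B ⊕ 0xE2 = 0xB9.
P[3]: D(K, 0x6F) = 0x43; 0x43 ⊕ 0x77 = 0x34.

P[0] = 0x22, P[1] = 0x43, P[2] = 0xB9, P[3] = 0x34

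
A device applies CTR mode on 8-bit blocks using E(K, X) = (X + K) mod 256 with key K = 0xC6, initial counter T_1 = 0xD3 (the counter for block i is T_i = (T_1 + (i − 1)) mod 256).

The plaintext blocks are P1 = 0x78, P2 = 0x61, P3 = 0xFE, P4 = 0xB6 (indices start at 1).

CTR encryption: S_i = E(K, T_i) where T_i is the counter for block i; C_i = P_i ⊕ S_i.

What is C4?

C1: T = 0xD3, S = E(K, T) = 0x99; 0x78 ⊕ 0x99 = 0xE1.
C2: T = 0xD4, S = E(K, T) = 0x9A; 0x61 ⊕ 0x9A = 0xFB.
C3: T = 0xD5, S = E(K, T) = 0x9B; 0xFE ⊕ 0x9B = 0x65.
C4: T = 0xD6, S = E(K, T) = 0x9C; 0xB6 ⊕ 0x9C = 0x2A.

C4 = 0x2A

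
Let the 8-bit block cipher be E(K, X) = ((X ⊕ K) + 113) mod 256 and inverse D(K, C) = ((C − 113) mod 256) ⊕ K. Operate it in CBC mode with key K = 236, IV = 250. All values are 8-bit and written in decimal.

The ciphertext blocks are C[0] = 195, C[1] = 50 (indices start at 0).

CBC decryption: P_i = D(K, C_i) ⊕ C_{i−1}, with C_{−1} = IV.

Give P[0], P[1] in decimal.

P[0]: D(K, 195) = 190; 190 ⊕ 250 = 68.
P[1]: D(K, 50) = 45; 45 ⊕ 195 = 238.

P[0] = 68, P[1] = 238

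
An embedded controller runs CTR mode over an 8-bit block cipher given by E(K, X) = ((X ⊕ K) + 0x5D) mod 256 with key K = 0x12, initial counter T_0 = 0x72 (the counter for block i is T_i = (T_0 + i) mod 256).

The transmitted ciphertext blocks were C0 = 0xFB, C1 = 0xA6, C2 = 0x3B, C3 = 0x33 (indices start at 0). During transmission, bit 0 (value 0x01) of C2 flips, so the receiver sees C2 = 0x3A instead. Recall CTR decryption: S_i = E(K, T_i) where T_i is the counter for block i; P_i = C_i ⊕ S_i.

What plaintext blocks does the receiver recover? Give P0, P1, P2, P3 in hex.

P0 = 0x46, P1 = 0x18, P2 = 0xF9, P3 = 0xF7

Only C2 changed, to 0x3A. In CTR, a change in C_i flips the same bit in P_i only; the keystream is unaffected. Decrypting the received ciphertext:
P0: T = 0x72, S = E(K, T) = 0xBD; 0xFB ⊕ 0xBD = 0x46.
P1: T = 0x73, S = E(K, T) = 0xBE; 0xA6 ⊕ 0xBE = 0x18.
P2: T = 0x74, S = E(K, T) = 0xC3; 0x3A ⊕ 0xC3 = 0xF9.
P3: T = 0x75, S = E(K, T) = 0xC4; 0x33 ⊕ 0xC4 = 0xF7.
Blocks that differ from the original plaintext: P2.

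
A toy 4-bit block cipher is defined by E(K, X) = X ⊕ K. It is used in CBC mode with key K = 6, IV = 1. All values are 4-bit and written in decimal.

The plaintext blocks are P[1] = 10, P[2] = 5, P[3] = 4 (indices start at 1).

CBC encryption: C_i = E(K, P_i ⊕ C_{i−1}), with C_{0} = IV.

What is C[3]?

C[1]: P[1] ⊕ 1 = 11; E(K, 11) = 13.
C[2]: P[2] ⊕ 13 = 8; E(K, 8) = 14.
C[3]: P[3] ⊕ 14 = 10; E(K, 10) = 12.

C[3] = 12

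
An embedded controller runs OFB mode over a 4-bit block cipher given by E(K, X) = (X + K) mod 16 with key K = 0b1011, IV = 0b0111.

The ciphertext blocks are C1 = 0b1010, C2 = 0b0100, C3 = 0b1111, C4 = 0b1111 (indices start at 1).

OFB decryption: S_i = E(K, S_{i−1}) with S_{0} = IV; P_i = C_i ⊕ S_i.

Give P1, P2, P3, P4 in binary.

P1: S = E(K, 0b0111) = 0b0010; 0b1010 ⊕ 0b0010 = 0b1000.
P2: S = E(K, 0b0010) = 0b1101; 0b0100 ⊕ 0b1101 = 0b1001.
P3: S = E(K, 0b1101) = 0b1000; 0b1111 ⊕ 0b1000 = 0b0111.
P4: S = E(K, 0b1000) = 0b0011; 0b1111 ⊕ 0b0011 = 0b1100.

P1 = 0b1000, P2 = 0b1001, P3 = 0b0111, P4 = 0b1100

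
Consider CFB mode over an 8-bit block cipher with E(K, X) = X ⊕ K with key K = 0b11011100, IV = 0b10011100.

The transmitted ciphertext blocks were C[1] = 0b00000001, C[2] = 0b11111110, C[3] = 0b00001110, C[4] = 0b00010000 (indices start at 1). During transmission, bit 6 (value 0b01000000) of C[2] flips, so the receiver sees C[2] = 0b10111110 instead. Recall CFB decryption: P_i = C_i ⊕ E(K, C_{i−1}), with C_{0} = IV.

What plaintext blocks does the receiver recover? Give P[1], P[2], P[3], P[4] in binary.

P[1] = 0b01000001, P[2] = 0b01100011, P[3] = 0b01101100, P[4] = 0b11000010

Only C[2] changed, to 0b10111110. In CFB, a change in C_i flips the same bit in P_i and garbles P_{i+1}. Decrypting the received ciphertext:
P[1]: E(K, 0b10011100) = 0b01000000; 0b00000001 ⊕ 0b01000000 = 0b01000001.
P[2]: E(K, 0b00000001) = 0b11011101; 0b10111110 ⊕ 0b11011101 = 0b01100011.
P[3]: E(K, 0b10111110) = 0b01100010; 0b00001110 ⊕ 0b01100010 = 0b01101100.
P[4]: E(K, 0b00001110) = 0b11010010; 0b00010000 ⊕ 0b11010010 = 0b11000010.
Blocks that differ from the original plaintext: P[2], P[3].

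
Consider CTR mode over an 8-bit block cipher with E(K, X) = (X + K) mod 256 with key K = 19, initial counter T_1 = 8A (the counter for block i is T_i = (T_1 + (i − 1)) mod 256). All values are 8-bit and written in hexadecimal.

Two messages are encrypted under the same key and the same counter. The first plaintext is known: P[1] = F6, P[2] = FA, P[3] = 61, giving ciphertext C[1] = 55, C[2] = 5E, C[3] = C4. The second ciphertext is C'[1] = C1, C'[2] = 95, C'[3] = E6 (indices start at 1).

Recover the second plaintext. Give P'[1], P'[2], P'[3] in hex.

In CTR with a reused counter, both messages share the same keystream S_i, so C_i ⊕ C'_i = P_i ⊕ P'_i and thus P'_i = P_i ⊕ C_i ⊕ C'_i.
P'[1]: F6 ⊕ 55 ⊕ C1 = 62.
P'[2]: FA ⊕ 5E ⊕ 95 = 31.
P'[3]: 61 ⊕ C4 ⊕ E6 = 43.

P'[1] = 62, P'[2] = 31, P'[3] = 43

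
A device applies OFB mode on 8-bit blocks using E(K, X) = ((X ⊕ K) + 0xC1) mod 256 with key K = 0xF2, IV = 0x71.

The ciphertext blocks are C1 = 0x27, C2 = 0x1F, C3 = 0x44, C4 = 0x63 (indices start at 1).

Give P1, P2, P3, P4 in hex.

P1 = 0x63, P2 = 0x68, P3 = 0x02, P4 = 0x16

OFB decryption: S_i = E(K, S_{i−1}) with S_{0} = IV; P_i = C_i ⊕ S_i.
P1: S = E(K, 0x71) = 0x44; 0x27 ⊕ 0x44 = 0x63.
P2: S = E(K, 0x44) = 0x77; 0x1F ⊕ 0x77 = 0x68.
P3: S = E(K, 0x77) = 0x46; 0x44 ⊕ 0x46 = 0x02.
P4: S = E(K, 0x46) = 0x75; 0x63 ⊕ 0x75 = 0x16.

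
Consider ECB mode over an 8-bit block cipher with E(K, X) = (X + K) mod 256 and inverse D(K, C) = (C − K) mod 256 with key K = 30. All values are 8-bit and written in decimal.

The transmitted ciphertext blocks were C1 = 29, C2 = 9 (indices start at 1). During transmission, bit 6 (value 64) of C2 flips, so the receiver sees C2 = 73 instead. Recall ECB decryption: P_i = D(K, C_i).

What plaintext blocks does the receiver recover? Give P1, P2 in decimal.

P1 = 255, P2 = 43

Only C2 changed, to 73. In ECB, a change in C_i affects only P_i. Decrypting the received ciphertext:
P1: D(K, 29) = 255.
P2: D(K, 73) = 43.
Blocks that differ from the original plaintext: P2.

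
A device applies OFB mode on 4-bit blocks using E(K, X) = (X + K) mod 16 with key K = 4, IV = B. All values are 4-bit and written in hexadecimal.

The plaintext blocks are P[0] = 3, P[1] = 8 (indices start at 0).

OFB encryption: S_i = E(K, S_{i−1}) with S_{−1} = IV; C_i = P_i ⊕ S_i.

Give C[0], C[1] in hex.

C[0]: S = E(K, B) = F; 3 ⊕ F = C.
C[1]: S = E(K, F) = 3; 8 ⊕ 3 = B.

C[0] = C, C[1] = B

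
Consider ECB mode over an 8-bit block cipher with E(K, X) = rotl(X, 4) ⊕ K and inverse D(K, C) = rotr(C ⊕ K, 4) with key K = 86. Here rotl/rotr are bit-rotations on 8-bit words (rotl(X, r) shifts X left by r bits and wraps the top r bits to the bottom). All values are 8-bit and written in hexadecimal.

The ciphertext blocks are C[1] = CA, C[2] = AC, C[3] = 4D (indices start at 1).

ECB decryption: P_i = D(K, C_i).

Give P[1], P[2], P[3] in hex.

P[1] = C4, P[2] = A2, P[3] = BC

P[1]: D(K, CA) = C4.
P[2]: D(K, AC) = A2.
P[3]: D(K, 4D) = BC.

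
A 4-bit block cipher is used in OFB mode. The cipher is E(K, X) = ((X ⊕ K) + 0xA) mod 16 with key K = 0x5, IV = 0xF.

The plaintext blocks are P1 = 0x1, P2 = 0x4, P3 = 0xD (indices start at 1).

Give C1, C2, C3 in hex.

OFB encryption: S_i = E(K, S_{i−1}) with S_{0} = IV; C_i = P_i ⊕ S_i.
C1: S = E(K, 0xF) = 0x4; 0x1 ⊕ 0x4 = 0x5.
C2: S = E(K, 0x4) = 0xB; 0x4 ⊕ 0xB = 0xF.
C3: S = E(K, 0xB) = 0x8; 0xD ⊕ 0x8 = 0x5.

C1 = 0x5, C2 = 0xF, C3 = 0x5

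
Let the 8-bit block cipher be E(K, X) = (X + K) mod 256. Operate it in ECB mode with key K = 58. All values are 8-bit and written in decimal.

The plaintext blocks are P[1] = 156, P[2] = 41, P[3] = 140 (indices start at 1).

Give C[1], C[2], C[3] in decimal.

C[1] = 214, C[2] = 99, C[3] = 198

ECB encryption: C_i = E(K, P_i).
C[1]: E(K, 156) = 214.
C[2]: E(K, 41) = 99.
C[3]: E(K, 140) = 198.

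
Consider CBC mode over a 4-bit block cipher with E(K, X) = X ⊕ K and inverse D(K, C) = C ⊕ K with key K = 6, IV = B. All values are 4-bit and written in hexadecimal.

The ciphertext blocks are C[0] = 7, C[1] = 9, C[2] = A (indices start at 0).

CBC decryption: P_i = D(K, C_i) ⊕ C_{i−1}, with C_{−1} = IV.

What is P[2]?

P[2] = 5

P[2]: D(K, A) = C; C ⊕ 9 = 5.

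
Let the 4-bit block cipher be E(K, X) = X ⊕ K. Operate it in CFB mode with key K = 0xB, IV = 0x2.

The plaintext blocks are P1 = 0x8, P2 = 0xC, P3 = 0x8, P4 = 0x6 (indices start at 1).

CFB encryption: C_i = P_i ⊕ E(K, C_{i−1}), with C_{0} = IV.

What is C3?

C3 = 0x5

C1: E(K, 0x2) = 0x9; 0x8 ⊕ 0x9 = 0x1.
C2: E(K, 0x1) = 0xA; 0xC ⊕ 0xA = 0x6.
C3: E(K, 0x6) = 0xD; 0x8 ⊕ 0xD = 0x5.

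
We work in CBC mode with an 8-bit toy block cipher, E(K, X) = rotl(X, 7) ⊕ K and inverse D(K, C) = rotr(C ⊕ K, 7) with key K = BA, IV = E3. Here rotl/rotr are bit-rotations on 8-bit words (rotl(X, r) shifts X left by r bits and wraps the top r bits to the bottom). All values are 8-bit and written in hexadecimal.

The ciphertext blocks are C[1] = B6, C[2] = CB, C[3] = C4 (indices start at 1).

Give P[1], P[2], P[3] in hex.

CBC decryption: P_i = D(K, C_i) ⊕ C_{i−1}, with C_{0} = IV.
P[1]: D(K, B6) = 18; 18 ⊕ E3 = FB.
P[2]: D(K, CB) = E2; E2 ⊕ B6 = 54.
P[3]: D(K, C4) = FC; FC ⊕ CB = 37.

P[1] = FB, P[2] = 54, P[3] = 37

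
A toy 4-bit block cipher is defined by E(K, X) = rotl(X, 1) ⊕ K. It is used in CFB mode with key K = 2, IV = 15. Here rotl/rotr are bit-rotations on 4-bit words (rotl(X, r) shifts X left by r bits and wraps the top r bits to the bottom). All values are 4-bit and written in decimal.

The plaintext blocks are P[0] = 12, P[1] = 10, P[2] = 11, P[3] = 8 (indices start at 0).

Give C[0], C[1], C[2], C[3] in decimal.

C[0] = 1, C[1] = 10, C[2] = 12, C[3] = 3

CFB encryption: C_i = P_i ⊕ E(K, C_{i−1}), with C_{−1} = IV.
C[0]: E(K, 15) = 13; 12 ⊕ 13 = 1.
C[1]: E(K, 1) = 0; 10 ⊕ 0 = 10.
C[2]: E(K, 10) = 7; 11 ⊕ 7 = 12.
C[3]: E(K, 12) = 11; 8 ⊕ 11 = 3.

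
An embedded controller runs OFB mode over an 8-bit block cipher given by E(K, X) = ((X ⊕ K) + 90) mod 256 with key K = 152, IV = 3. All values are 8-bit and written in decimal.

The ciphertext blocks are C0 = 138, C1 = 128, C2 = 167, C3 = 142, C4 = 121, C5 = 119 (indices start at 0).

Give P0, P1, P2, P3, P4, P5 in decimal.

P0 = 127, P1 = 71, P2 = 30, P3 = 245, P4 = 68, P5 = 136

OFB decryption: S_i = E(K, S_{i−1}) with S_{−1} = IV; P_i = C_i ⊕ S_i.
P0: S = E(K, 3) = 245; 138 ⊕ 245 = 127.
P1: S = E(K, 245) = 199; 128 ⊕ 199 = 71.
P2: S = E(K, 199) = 185; 167 ⊕ 185 = 30.
P3: S = E(K, 185) = 123; 142 ⊕ 123 = 245.
P4: S = E(K, 123) = 61; 121 ⊕ 61 = 68.
P5: S = E(K, 61) = 255; 119 ⊕ 255 = 136.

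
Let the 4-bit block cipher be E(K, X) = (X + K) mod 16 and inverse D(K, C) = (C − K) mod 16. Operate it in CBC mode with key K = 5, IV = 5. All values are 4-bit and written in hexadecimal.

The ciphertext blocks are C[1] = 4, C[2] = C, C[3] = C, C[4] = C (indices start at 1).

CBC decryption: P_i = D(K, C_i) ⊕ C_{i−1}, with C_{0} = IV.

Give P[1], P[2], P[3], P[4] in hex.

P[1]: D(K, 4) = F; F ⊕ 5 = A.
P[2]: D(K, C) = 7; 7 ⊕ 4 = 3.
P[3]: D(K, C) = 7; 7 ⊕ C = B.
P[4]: D(K, C) = 7; 7 ⊕ C = B.

P[1] = A, P[2] = 3, P[3] = B, P[4] = B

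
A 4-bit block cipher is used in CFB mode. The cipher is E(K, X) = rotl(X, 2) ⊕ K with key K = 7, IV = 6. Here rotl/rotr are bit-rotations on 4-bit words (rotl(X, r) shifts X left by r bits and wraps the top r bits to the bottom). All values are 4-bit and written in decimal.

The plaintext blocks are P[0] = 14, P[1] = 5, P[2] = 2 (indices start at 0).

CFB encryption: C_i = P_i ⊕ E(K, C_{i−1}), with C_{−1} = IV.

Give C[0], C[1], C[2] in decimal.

C[0]: E(K, 6) = 14; 14 ⊕ 14 = 0.
C[1]: E(K, 0) = 7; 5 ⊕ 7 = 2.
C[2]: E(K, 2) = 15; 2 ⊕ 15 = 13.

C[0] = 0, C[1] = 2, C[2] = 13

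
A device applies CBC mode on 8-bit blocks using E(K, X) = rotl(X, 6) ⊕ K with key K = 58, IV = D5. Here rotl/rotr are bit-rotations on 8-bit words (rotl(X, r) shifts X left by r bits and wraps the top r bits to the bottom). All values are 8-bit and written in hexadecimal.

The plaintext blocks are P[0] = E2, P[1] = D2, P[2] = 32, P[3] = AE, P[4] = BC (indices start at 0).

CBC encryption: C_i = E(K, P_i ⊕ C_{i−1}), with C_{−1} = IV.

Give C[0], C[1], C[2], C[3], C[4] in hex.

C[0] = 95, C[1] = 89, C[2] = B6, C[3] = 5E, C[4] = E0

C[0]: P[0] ⊕ D5 = 37; E(K, 37) = 95.
C[1]: P[1] ⊕ 95 = 47; E(K, 47) = 89.
C[2]: P[2] ⊕ 89 = BB; E(K, BB) = B6.
C[3]: P[3] ⊕ B6 = 18; E(K, 18) = 5E.
C[4]: P[4] ⊕ 5E = E2; E(K, E2) = E0.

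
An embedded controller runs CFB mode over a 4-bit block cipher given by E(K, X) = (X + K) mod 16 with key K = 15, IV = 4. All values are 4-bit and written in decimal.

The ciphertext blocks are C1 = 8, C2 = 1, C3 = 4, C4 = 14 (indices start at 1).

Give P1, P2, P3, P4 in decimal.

CFB decryption: P_i = C_i ⊕ E(K, C_{i−1}), with C_{0} = IV.
P1: E(K, 4) = 3; 8 ⊕ 3 = 11.
P2: E(K, 8) = 7; 1 ⊕ 7 = 6.
P3: E(K, 1) = 0; 4 ⊕ 0 = 4.
P4: E(K, 4) = 3; 14 ⊕ 3 = 13.

P1 = 11, P2 = 6, P3 = 4, P4 = 13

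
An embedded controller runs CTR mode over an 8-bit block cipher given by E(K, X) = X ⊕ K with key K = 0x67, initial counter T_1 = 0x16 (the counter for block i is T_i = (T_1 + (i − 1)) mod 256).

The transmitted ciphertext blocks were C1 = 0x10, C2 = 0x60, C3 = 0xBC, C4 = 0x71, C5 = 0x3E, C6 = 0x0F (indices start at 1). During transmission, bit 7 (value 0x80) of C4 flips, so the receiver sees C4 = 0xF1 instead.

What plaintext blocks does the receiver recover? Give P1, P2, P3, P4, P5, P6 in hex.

P1 = 0x61, P2 = 0x10, P3 = 0xC3, P4 = 0x8F, P5 = 0x43, P6 = 0x73

CTR decryption: S_i = E(K, T_i) where T_i is the counter for block i; P_i = C_i ⊕ S_i.
Only C4 changed, to 0xF1. In CTR, a change in C_i flips the same bit in P_i only; the keystream is unaffected. Decrypting the received ciphertext:
P1: T = 0x16, S = E(K, T) = 0x71; 0x10 ⊕ 0x71 = 0x61.
P2: T = 0x17, S = E(K, T) = 0x70; 0x60 ⊕ 0x70 = 0x10.
P3: T = 0x18, S = E(K, T) = 0x7F; 0xBC ⊕ 0x7F = 0xC3.
P4: T = 0x19, S = E(K, T) = 0x7E; 0xF1 ⊕ 0x7E = 0x8F.
P5: T = 0x1A, S = E(K, T) = 0x7D; 0x3E ⊕ 0x7D = 0x43.
P6: T = 0x1B, S = E(K, T) = 0x7C; 0x0F ⊕ 0x7C = 0x73.
Blocks that differ from the original plaintext: P4.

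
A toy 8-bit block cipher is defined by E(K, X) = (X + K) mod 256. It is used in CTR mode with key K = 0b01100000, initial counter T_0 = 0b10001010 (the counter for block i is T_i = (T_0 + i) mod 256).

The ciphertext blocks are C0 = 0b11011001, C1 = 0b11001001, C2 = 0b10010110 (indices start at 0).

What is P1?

P1 = 0b00100010

CTR decryption: S_i = E(K, T_i) where T_i is the counter for block i; P_i = C_i ⊕ S_i.
P1: T = 0b10001011, S = E(K, T) = 0b11101011; 0b11001001 ⊕ 0b11101011 = 0b00100010.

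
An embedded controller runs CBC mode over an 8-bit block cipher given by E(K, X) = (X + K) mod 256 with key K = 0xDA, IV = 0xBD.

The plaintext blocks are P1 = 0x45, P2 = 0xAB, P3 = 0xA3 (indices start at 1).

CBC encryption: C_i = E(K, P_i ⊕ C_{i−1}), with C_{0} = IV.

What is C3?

C1: P1 ⊕ 0xBD = 0xF8; E(K, 0xF8) = 0xD2.
C2: P2 ⊕ 0xD2 = 0x79; E(K, 0x79) = 0x53.
C3: P3 ⊕ 0x53 = 0xF0; E(K, 0xF0) = 0xCA.

C3 = 0xCA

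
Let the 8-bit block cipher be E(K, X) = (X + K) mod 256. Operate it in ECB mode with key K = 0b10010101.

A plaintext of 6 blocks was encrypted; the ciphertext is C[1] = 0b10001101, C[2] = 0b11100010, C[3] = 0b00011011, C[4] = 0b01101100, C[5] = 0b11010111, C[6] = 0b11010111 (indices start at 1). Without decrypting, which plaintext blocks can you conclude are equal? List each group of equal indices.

P[5] = P[6]

ECB encrypts each block independently with the same key, so equal ciphertext blocks imply equal plaintext blocks.
C[5] = C[6] = 0b11010111, so P[5] = P[6].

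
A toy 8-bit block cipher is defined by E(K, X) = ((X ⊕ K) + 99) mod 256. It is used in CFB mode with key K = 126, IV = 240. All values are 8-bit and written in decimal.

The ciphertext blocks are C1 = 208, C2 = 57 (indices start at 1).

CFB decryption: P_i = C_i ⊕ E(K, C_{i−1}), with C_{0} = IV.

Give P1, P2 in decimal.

P1 = 33, P2 = 40

P1: E(K, 240) = 241; 208 ⊕ 241 = 33.
P2: E(K, 208) = 17; 57 ⊕ 17 = 40.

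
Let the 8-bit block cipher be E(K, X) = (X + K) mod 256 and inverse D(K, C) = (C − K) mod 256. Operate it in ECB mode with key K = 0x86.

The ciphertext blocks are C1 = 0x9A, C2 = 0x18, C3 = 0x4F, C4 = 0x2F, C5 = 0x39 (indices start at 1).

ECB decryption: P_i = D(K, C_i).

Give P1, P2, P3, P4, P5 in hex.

P1 = 0x14, P2 = 0x92, P3 = 0xC9, P4 = 0xA9, P5 = 0xB3

P1: D(K, 0x9A) = 0x14.
P2: D(K, 0x18) = 0x92.
P3: D(K, 0x4F) = 0xC9.
P4: D(K, 0x2F) = 0xA9.
P5: D(K, 0x39) = 0xB3.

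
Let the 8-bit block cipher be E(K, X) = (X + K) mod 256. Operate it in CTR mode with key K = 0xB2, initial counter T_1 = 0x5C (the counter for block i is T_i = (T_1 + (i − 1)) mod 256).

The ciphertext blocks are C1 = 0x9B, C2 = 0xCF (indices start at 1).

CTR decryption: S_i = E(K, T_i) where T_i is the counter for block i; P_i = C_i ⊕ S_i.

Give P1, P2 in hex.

P1: T = 0x5C, S = E(K, T) = 0x0E; 0x9B ⊕ 0x0E = 0x95.
P2: T = 0x5D, S = E(K, T) = 0x0F; 0xCF ⊕ 0x0F = 0xC0.

P1 = 0x95, P2 = 0xC0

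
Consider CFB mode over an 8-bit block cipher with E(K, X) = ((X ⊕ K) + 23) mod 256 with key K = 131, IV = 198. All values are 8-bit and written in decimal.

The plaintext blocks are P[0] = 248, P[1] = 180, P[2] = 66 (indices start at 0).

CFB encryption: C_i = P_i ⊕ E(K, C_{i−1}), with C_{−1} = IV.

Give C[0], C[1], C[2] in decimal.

C[0]: E(K, 198) = 92; 248 ⊕ 92 = 164.
C[1]: E(K, 164) = 62; 180 ⊕ 62 = 138.
C[2]: E(K, 138) = 32; 66 ⊕ 32 = 98.

C[0] = 164, C[1] = 138, C[2] = 98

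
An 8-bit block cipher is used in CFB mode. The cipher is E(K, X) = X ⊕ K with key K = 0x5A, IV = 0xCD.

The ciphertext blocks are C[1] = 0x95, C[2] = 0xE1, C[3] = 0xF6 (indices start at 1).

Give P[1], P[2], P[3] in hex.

P[1] = 0x02, P[2] = 0x2E, P[3] = 0x4D

CFB decryption: P_i = C_i ⊕ E(K, C_{i−1}), with C_{0} = IV.
P[1]: E(K, 0xCD) = 0x97; 0x95 ⊕ 0x97 = 0x02.
P[2]: E(K, 0x95) = 0xCF; 0xE1 ⊕ 0xCF = 0x2E.
P[3]: E(K, 0xE1) = 0xBB; 0xF6 ⊕ 0xBB = 0x4D.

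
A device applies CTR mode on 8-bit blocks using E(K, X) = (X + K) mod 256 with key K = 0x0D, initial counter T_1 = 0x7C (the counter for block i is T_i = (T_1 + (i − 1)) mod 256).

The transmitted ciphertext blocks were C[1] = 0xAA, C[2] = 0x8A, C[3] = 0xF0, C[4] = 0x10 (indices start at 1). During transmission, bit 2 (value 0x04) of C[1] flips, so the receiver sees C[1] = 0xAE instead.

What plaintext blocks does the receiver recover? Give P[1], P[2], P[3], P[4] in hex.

P[1] = 0x27, P[2] = 0x00, P[3] = 0x7B, P[4] = 0x9C

CTR decryption: S_i = E(K, T_i) where T_i is the counter for block i; P_i = C_i ⊕ S_i.
Only C[1] changed, to 0xAE. In CTR, a change in C_i flips the same bit in P_i only; the keystream is unaffected. Decrypting the received ciphertext:
P[1]: T = 0x7C, S = E(K, T) = 0x89; 0xAE ⊕ 0x89 = 0x27.
P[2]: T = 0x7D, S = E(K, T) = 0x8A; 0x8A ⊕ 0x8A = 0x00.
P[3]: T = 0x7E, S = E(K, T) = 0x8B; 0xF0 ⊕ 0x8B = 0x7B.
P[4]: T = 0x7F, S = E(K, T) = 0x8C; 0x10 ⊕ 0x8C = 0x9C.
Blocks that differ from the original plaintext: P[1].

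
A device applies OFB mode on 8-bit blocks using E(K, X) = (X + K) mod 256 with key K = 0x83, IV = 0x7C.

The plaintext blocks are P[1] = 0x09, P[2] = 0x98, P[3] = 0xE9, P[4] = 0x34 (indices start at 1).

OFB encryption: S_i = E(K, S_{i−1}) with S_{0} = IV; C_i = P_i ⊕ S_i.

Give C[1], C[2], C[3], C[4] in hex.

C[1] = 0xF6, C[2] = 0x1A, C[3] = 0xEC, C[4] = 0xBC

C[1]: S = E(K, 0x7C) = 0xFF; 0x09 ⊕ 0xFF = 0xF6.
C[2]: S = E(K, 0xFF) = 0x82; 0x98 ⊕ 0x82 = 0x1A.
C[3]: S = E(K, 0x82) = 0x05; 0xE9 ⊕ 0x05 = 0xEC.
C[4]: S = E(K, 0x05) = 0x88; 0x34 ⊕ 0x88 = 0xBC.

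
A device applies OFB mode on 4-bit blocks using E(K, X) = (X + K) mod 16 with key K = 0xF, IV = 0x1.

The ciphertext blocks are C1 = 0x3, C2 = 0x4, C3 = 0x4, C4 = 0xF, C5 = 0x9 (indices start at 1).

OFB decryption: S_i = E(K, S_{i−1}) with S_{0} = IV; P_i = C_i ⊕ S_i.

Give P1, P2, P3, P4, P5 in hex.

P1: S = E(K, 0x1) = 0x0; 0x3 ⊕ 0x0 = 0x3.
P2: S = E(K, 0x0) = 0xF; 0x4 ⊕ 0xF = 0xB.
P3: S = E(K, 0xF) = 0xE; 0x4 ⊕ 0xE = 0xA.
P4: S = E(K, 0xE) = 0xD; 0xF ⊕ 0xD = 0x2.
P5: S = E(K, 0xD) = 0xC; 0x9 ⊕ 0xC = 0x5.

P1 = 0x3, P2 = 0xB, P3 = 0xA, P4 = 0x2, P5 = 0x5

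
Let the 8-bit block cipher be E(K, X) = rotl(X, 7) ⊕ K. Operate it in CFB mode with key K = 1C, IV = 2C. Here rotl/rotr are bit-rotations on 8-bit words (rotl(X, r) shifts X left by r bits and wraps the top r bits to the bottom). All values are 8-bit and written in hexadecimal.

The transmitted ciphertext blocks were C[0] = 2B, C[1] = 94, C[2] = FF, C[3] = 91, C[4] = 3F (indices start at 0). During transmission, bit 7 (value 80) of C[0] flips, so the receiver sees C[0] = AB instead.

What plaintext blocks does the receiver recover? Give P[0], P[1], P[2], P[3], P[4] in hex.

P[0] = A1, P[1] = 5D, P[2] = A9, P[3] = 72, P[4] = EB

CFB decryption: P_i = C_i ⊕ E(K, C_{i−1}), with C_{−1} = IV.
Only C[0] changed, to AB. In CFB, a change in C_i flips the same bit in P_i and garbles P_{i+1}. Decrypting the received ciphertext:
P[0]: E(K, 2C) = 0A; AB ⊕ 0A = A1.
P[1]: E(K, AB) = C9; 94 ⊕ C9 = 5D.
P[2]: E(K, 94) = 56; FF ⊕ 56 = A9.
P[3]: E(K, FF) = E3; 91 ⊕ E3 = 72.
P[4]: E(K, 91) = D4; 3F ⊕ D4 = EB.
Blocks that differ from the original plaintext: P[0], P[1].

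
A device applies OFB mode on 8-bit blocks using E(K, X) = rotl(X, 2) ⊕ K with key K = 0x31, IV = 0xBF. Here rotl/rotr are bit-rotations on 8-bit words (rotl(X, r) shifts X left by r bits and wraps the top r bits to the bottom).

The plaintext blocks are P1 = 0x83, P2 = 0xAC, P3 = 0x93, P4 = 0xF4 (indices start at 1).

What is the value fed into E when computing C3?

OFB encryption: S_i = E(K, S_{i−1}) with S_{0} = IV; C_i = P_i ⊕ S_i.
C1: S = E(K, 0xBF) = 0xCF; 0x83 ⊕ 0xCF = 0x4C.
C2: S = E(K, 0xCF) = 0x0E; 0xAC ⊕ 0x0E = 0xA2.
C3: S = E(K, 0x0E) = 0x09; 0x93 ⊕ 0x09 = 0x9A.
So the input to E for block 3 is 0x0E.

0x0E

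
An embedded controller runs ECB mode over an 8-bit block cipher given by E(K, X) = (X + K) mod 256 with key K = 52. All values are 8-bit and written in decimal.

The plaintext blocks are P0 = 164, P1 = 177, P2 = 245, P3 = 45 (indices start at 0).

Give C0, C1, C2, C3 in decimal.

C0 = 216, C1 = 229, C2 = 41, C3 = 97

ECB encryption: C_i = E(K, P_i).
C0: E(K, 164) = 216.
C1: E(K, 177) = 229.
C2: E(K, 245) = 41.
C3: E(K, 45) = 97.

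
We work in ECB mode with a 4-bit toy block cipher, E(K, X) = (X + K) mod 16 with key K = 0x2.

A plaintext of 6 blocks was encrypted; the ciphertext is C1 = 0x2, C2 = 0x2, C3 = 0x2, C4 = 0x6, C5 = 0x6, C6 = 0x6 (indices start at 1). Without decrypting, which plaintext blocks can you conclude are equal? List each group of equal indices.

P1 = P2 = P3; P4 = P5 = P6

ECB encrypts each block independently with the same key, so equal ciphertext blocks imply equal plaintext blocks.
C1 = C2 = C3 = 0x2, so P1 = P2 = P3.
C4 = C5 = C6 = 0x6, so P4 = P5 = P6.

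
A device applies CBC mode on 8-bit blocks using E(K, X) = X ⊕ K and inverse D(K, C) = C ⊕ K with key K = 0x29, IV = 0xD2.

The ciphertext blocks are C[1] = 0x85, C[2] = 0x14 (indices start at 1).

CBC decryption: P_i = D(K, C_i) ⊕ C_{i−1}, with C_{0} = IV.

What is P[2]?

P[2] = 0xB8

P[2]: D(K, 0x14) = 0x3D; 0x3D ⊕ 0x85 = 0xB8.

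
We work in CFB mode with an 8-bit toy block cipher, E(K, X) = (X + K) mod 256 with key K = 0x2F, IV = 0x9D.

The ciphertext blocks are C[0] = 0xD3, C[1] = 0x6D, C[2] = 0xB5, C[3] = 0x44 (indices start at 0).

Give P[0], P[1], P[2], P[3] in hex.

P[0] = 0x1F, P[1] = 0x6F, P[2] = 0x29, P[3] = 0xA0

CFB decryption: P_i = C_i ⊕ E(K, C_{i−1}), with C_{−1} = IV.
P[0]: E(K, 0x9D) = 0xCC; 0xD3 ⊕ 0xCC = 0x1F.
P[1]: E(K, 0xD3) = 0x02; 0x6D ⊕ 0x02 = 0x6F.
P[2]: E(K, 0x6D) = 0x9C; 0xB5 ⊕ 0x9C = 0x29.
P[3]: E(K, 0xB5) = 0xE4; 0x44 ⊕ 0xE4 = 0xA0.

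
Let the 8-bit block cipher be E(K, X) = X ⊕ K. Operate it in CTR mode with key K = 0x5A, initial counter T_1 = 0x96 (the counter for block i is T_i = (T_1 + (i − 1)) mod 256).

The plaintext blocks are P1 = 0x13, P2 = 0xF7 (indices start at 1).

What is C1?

C1 = 0xDF

CTR encryption: S_i = E(K, T_i) where T_i is the counter for block i; C_i = P_i ⊕ S_i.
C1: T = 0x96, S = E(K, T) = 0xCC; 0x13 ⊕ 0xCC = 0xDF.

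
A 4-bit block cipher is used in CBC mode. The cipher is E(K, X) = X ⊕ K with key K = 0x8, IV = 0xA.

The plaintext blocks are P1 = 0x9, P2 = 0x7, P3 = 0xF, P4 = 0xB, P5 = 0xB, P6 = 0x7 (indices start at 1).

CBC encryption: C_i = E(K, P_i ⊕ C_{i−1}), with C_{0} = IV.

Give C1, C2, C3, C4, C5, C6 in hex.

C1: P1 ⊕ 0xA = 0x3; E(K, 0x3) = 0xB.
C2: P2 ⊕ 0xB = 0xC; E(K, 0xC) = 0x4.
C3: P3 ⊕ 0x4 = 0xB; E(K, 0xB) = 0x3.
C4: P4 ⊕ 0x3 = 0x8; E(K, 0x8) = 0x0.
C5: P5 ⊕ 0x0 = 0xB; E(K, 0xB) = 0x3.
C6: P6 ⊕ 0x3 = 0x4; E(K, 0x4) = 0xC.

C1 = 0xB, C2 = 0x4, C3 = 0x3, C4 = 0x0, C5 = 0x3, C6 = 0xC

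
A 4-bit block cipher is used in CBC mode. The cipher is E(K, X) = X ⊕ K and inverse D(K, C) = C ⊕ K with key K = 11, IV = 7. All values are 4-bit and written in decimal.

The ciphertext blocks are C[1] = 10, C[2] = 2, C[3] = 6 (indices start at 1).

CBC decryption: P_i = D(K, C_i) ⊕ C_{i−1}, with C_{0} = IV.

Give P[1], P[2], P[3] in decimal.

P[1]: D(K, 10) = 1; 1 ⊕ 7 = 6.
P[2]: D(K, 2) = 9; 9 ⊕ 10 = 3.
P[3]: D(K, 6) = 13; 13 ⊕ 2 = 15.

P[1] = 6, P[2] = 3, P[3] = 15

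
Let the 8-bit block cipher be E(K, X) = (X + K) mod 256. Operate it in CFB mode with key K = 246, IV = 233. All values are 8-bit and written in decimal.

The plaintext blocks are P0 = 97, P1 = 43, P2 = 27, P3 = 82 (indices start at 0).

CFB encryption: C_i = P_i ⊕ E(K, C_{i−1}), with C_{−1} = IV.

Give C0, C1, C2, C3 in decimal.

C0 = 190, C1 = 159, C2 = 142, C3 = 214

C0: E(K, 233) = 223; 97 ⊕ 223 = 190.
C1: E(K, 190) = 180; 43 ⊕ 180 = 159.
C2: E(K, 159) = 149; 27 ⊕ 149 = 142.
C3: E(K, 142) = 132; 82 ⊕ 132 = 214.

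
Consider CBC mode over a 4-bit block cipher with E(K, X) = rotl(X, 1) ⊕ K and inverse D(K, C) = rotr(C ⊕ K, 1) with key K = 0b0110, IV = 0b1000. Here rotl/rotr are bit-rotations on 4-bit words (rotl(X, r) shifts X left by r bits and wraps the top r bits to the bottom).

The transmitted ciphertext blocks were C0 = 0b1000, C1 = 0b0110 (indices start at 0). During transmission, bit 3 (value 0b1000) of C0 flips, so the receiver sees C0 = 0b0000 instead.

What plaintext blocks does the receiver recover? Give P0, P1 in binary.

P0 = 0b1011, P1 = 0b0000

CBC decryption: P_i = D(K, C_i) ⊕ C_{i−1}, with C_{−1} = IV.
Only C0 changed, to 0b0000. In CBC, a change in C_i garbles P_i and flips the same bit in P_{i+1}. Decrypting the received ciphertext:
P0: D(K, 0b0000) = 0b0011; 0b0011 ⊕ 0b1000 = 0b1011.
P1: D(K, 0b0110) = 0b0000; 0b0000 ⊕ 0b0000 = 0b0000.
Blocks that differ from the original plaintext: P0, P1.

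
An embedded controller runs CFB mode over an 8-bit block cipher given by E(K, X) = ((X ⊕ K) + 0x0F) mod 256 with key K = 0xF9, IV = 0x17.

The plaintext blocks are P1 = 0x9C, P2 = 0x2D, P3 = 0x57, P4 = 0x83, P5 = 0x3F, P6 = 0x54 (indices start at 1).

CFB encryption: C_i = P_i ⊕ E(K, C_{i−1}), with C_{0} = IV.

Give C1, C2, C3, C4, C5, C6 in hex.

C1: E(K, 0x17) = 0xFD; 0x9C ⊕ 0xFD = 0x61.
C2: E(K, 0x61) = 0xA7; 0x2D ⊕ 0xA7 = 0x8A.
C3: E(K, 0x8A) = 0x82; 0x57 ⊕ 0x82 = 0xD5.
C4: E(K, 0xD5) = 0x3B; 0x83 ⊕ 0x3B = 0xB8.
C5: E(K, 0xB8) = 0x50; 0x3F ⊕ 0x50 = 0x6F.
C6: E(K, 0x6F) = 0xA5; 0x54 ⊕ 0xA5 = 0xF1.

C1 = 0x61, C2 = 0x8A, C3 = 0xD5, C4 = 0xB8, C5 = 0x6F, C6 = 0xF1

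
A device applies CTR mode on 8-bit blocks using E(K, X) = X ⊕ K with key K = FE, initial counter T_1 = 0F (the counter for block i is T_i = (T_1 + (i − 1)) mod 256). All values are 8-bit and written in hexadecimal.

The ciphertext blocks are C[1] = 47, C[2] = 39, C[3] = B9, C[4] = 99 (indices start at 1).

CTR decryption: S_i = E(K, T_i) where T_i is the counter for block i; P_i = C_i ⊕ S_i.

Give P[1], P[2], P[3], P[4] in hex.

P[1]: T = 0F, S = E(K, T) = F1; 47 ⊕ F1 = B6.
P[2]: T = 10, S = E(K, T) = EE; 39 ⊕ EE = D7.
P[3]: T = 11, S = E(K, T) = EF; B9 ⊕ EF = 56.
P[4]: T = 12, S = E(K, T) = EC; 99 ⊕ EC = 75.

P[1] = B6, P[2] = D7, P[3] = 56, P[4] = 75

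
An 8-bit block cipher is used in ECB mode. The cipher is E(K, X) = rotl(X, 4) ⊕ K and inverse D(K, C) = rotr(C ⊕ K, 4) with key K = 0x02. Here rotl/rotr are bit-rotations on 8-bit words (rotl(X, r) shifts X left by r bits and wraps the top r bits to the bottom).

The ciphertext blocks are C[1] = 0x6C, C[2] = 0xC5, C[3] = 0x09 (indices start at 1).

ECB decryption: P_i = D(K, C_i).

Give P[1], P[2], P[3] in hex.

P[1]: D(K, 0x6C) = 0xE6.
P[2]: D(K, 0xC5) = 0x7C.
P[3]: D(K, 0x09) = 0xB0.

P[1] = 0xE6, P[2] = 0x7C, P[3] = 0xB0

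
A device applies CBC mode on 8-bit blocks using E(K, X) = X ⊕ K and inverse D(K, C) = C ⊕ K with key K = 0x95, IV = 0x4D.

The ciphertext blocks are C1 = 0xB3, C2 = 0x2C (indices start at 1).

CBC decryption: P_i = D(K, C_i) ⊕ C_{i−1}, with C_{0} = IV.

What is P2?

P2: D(K, 0x2C) = 0xB9; 0xB9 ⊕ 0xB3 = 0x0A.

P2 = 0x0A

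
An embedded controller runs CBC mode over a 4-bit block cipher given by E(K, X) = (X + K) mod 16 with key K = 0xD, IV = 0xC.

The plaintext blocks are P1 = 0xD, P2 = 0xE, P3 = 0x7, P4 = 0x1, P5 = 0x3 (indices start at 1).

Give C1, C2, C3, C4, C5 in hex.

C1 = 0xE, C2 = 0xD, C3 = 0x7, C4 = 0x3, C5 = 0xD

CBC encryption: C_i = E(K, P_i ⊕ C_{i−1}), with C_{0} = IV.
C1: P1 ⊕ 0xC = 0x1; E(K, 0x1) = 0xE.
C2: P2 ⊕ 0xE = 0x0; E(K, 0x0) = 0xD.
C3: P3 ⊕ 0xD = 0xA; E(K, 0xA) = 0x7.
C4: P4 ⊕ 0x7 = 0x6; E(K, 0x6) = 0x3.
C5: P5 ⊕ 0x3 = 0x0; E(K, 0x0) = 0xD.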